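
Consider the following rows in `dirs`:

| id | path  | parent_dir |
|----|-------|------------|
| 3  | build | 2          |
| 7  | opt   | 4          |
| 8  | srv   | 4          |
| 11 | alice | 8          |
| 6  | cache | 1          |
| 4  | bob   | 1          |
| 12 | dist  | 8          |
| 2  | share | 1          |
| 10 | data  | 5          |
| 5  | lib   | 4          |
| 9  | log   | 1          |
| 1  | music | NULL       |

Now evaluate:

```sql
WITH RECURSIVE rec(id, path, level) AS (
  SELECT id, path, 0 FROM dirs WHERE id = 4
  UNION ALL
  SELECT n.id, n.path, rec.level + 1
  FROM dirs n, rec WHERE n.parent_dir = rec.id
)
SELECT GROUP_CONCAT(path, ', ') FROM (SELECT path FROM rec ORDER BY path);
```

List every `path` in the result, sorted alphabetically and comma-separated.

alice, bob, data, dist, lib, opt, srv

Base: id=4 (bob) at level 0.
Iteration 1: rows with parent_dir in {4} -> lib (id 5, level 1), opt (id 7, level 1), srv (id 8, level 1).
Iteration 2: rows with parent_dir in {5,7,8} -> data (id 10, level 2), alice (id 11, level 2), dist (id 12, level 2).
Iteration 3: no rows with parent_dir in {10,11,12}; recursion stops.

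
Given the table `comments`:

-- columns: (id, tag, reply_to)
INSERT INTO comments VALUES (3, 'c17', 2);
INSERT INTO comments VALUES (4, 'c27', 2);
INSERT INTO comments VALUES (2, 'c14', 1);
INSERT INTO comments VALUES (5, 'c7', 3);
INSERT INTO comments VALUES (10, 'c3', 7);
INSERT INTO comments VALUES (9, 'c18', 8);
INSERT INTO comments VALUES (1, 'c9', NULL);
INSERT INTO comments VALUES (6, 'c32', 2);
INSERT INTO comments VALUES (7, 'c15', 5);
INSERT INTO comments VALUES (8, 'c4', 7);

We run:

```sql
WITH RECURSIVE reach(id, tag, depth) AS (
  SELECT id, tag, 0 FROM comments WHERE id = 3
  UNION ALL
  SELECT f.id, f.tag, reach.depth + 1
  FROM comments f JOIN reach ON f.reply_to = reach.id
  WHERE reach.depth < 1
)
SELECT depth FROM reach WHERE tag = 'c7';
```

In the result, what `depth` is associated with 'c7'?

Base: id=3 (c17) at depth 0.
Iteration 1: rows with reply_to in {3} -> c7 (id 5, depth 1).
Iteration 2: depth < 1 fails for all current rows; recursion stops.

1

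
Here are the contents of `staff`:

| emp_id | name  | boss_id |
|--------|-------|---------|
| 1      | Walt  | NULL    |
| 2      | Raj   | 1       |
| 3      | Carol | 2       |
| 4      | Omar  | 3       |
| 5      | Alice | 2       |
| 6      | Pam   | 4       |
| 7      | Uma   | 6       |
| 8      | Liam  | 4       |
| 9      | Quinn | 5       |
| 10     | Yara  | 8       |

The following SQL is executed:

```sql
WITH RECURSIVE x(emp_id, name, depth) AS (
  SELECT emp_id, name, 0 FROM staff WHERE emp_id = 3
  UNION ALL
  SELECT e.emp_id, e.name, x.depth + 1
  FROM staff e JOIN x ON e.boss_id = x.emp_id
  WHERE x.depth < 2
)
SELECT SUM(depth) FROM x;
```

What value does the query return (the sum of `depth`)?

5

Base: emp_id=3 (Carol) at depth 0.
Iteration 1: rows with boss_id in {3} -> Omar (id 4, depth 1).
Iteration 2: rows with boss_id in {4} -> Pam (id 6, depth 2), Liam (id 8, depth 2).
Iteration 3: depth < 2 fails for all current rows; recursion stops.
SUM(depth) = 0 + 1 + 2 + 2 = 5.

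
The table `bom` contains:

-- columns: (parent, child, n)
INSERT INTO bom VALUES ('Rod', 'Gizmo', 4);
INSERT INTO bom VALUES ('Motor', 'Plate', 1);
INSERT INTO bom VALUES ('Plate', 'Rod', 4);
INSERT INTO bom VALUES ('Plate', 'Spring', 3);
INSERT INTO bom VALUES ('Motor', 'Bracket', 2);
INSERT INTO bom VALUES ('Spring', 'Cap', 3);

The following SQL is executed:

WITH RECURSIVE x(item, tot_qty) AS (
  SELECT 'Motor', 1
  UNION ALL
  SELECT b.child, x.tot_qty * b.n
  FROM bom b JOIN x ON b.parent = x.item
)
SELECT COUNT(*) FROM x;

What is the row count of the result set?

7

Base: (Motor, tot_qty=1).
Iteration 1: components of {Motor} -> Bracket = 1*2 = 2, Plate = 1*1 = 1.
Iteration 2: components of {Bracket,Plate} -> Rod = 1*4 = 4, Spring = 1*3 = 3.
Iteration 3: components of {Rod,Spring} -> Cap = 3*3 = 9, Gizmo = 4*4 = 16.
Iteration 4: no further components; recursion stops.
Total rows emitted: 7.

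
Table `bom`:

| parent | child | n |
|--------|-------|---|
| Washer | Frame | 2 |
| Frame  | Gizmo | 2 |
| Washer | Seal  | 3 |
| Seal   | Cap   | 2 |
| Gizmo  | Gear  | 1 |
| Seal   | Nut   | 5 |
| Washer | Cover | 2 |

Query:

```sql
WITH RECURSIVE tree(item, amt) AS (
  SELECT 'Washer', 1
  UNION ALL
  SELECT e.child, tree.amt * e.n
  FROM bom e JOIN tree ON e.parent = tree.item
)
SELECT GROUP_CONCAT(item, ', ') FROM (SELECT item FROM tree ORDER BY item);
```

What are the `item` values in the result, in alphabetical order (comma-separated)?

Cap, Cover, Frame, Gear, Gizmo, Nut, Seal, Washer

Base: (Washer, amt=1).
Iteration 1: components of {Washer} -> Cover = 1*2 = 2, Frame = 1*2 = 2, Seal = 1*3 = 3.
Iteration 2: components of {Cover,Frame,Seal} -> Cap = 3*2 = 6, Gizmo = 2*2 = 4, Nut = 3*5 = 15.
Iteration 3: components of {Cap,Gizmo,Nut} -> Gear = 4*1 = 4.
Iteration 4: no further components; recursion stops.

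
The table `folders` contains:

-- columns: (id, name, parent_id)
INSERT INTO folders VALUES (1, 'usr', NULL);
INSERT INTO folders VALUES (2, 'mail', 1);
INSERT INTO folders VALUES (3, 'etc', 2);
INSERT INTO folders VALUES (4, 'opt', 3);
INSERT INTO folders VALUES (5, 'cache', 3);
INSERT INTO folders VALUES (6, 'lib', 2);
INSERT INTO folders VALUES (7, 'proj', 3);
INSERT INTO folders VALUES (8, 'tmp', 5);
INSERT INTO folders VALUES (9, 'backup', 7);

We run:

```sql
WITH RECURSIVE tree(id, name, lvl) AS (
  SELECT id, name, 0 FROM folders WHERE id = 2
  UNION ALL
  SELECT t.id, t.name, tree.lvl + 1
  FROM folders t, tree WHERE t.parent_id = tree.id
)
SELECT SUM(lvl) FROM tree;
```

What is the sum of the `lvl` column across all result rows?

14

Base: id=2 (mail) at lvl 0.
Iteration 1: rows with parent_id in {2} -> etc (id 3, lvl 1), lib (id 6, lvl 1).
Iteration 2: rows with parent_id in {3,6} -> opt (id 4, lvl 2), cache (id 5, lvl 2), proj (id 7, lvl 2).
Iteration 3: rows with parent_id in {4,5,7} -> tmp (id 8, lvl 3), backup (id 9, lvl 3).
Iteration 4: no rows with parent_id in {8,9}; recursion stops.
SUM(lvl) = 0 + 1 + 1 + 2 + 2 + 2 + 3 + 3 = 14.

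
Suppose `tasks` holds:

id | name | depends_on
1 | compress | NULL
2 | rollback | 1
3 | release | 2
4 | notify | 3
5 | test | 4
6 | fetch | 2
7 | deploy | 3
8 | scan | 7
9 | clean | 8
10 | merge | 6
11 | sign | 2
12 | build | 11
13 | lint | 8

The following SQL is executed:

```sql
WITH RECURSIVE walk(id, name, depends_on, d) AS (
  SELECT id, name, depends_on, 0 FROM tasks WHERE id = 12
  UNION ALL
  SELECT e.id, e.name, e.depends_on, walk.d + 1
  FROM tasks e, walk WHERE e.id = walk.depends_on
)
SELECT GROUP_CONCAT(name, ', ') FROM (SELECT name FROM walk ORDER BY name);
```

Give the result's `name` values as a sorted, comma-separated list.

build, compress, rollback, sign

Base: id=12 (build), depends_on=11, d 0.
Iteration 1: join on id=11 -> sign (id 11, depends_on=2, d 1).
Iteration 2: join on id=2 -> rollback (id 2, depends_on=1, d 2).
Iteration 3: join on id=1 -> compress (id 1, depends_on=NULL, d 3).
Iteration 4: depends_on is NULL; no match; recursion stops.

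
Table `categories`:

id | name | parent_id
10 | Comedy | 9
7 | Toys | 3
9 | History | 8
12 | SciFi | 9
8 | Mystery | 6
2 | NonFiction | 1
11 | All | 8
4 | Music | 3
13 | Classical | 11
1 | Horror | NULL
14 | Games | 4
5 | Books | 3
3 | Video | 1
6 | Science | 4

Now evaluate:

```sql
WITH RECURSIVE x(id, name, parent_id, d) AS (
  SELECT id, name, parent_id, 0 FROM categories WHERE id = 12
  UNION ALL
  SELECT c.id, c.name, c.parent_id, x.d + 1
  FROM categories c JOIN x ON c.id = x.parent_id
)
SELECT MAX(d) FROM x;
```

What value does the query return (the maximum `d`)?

6

Base: id=12 (SciFi), parent_id=9, d 0.
Iteration 1: join on id=9 -> History (id 9, parent_id=8, d 1).
Iteration 2: join on id=8 -> Mystery (id 8, parent_id=6, d 2).
Iteration 3: join on id=6 -> Science (id 6, parent_id=4, d 3).
Iteration 4: join on id=4 -> Music (id 4, parent_id=3, d 4).
Iteration 5: join on id=3 -> Video (id 3, parent_id=1, d 5).
Iteration 6: join on id=1 -> Horror (id 1, parent_id=NULL, d 6).
Iteration 7: parent_id is NULL; no match; recursion stops.
d values: 0, 1, 2, 3, 4, 5, 6; the maximum is 6.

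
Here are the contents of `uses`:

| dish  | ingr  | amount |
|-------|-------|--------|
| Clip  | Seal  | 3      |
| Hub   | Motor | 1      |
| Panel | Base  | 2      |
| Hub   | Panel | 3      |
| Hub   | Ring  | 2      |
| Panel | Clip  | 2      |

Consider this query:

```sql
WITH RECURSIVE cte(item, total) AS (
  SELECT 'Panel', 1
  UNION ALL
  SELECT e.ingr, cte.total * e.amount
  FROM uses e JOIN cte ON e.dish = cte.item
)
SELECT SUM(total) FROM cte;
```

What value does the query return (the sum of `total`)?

Base: (Panel, total=1).
Iteration 1: components of {Panel} -> Base = 1*2 = 2, Clip = 1*2 = 2.
Iteration 2: components of {Base,Clip} -> Seal = 2*3 = 6.
Iteration 3: no further components; recursion stops.
SUM(total) = 1 + 2 + 2 + 6 = 11.

11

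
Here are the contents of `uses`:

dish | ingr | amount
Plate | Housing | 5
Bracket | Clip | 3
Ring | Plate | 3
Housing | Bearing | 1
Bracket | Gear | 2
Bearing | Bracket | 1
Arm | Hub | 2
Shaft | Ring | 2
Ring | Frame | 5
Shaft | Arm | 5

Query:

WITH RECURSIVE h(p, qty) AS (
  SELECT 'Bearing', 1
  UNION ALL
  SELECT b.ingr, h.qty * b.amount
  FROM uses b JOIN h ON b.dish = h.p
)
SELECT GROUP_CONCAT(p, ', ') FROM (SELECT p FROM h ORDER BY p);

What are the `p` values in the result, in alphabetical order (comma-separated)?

Base: (Bearing, qty=1).
Iteration 1: components of {Bearing} -> Bracket = 1*1 = 1.
Iteration 2: components of {Bracket} -> Clip = 1*3 = 3, Gear = 1*2 = 2.
Iteration 3: no further components; recursion stops.

Bearing, Bracket, Clip, Gear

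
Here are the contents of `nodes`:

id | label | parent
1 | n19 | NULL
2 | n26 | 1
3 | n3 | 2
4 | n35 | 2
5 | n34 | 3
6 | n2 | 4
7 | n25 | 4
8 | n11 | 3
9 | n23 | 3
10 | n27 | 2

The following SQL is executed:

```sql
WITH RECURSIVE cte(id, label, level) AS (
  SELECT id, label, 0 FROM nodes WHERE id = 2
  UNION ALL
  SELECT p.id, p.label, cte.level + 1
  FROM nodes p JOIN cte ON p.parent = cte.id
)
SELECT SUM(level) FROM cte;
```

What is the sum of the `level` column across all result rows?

13

Base: id=2 (n26) at level 0.
Iteration 1: rows with parent in {2} -> n3 (id 3, level 1), n35 (id 4, level 1), n27 (id 10, level 1).
Iteration 2: rows with parent in {3,4,10} -> n34 (id 5, level 2), n2 (id 6, level 2), n25 (id 7, level 2), n11 (id 8, level 2), n23 (id 9, level 2).
Iteration 3: no rows with parent in {5,6,7,8,9}; recursion stops.
SUM(level) = 0 + 1 + 1 + 1 + 2 + 2 + 2 + 2 + 2 = 13.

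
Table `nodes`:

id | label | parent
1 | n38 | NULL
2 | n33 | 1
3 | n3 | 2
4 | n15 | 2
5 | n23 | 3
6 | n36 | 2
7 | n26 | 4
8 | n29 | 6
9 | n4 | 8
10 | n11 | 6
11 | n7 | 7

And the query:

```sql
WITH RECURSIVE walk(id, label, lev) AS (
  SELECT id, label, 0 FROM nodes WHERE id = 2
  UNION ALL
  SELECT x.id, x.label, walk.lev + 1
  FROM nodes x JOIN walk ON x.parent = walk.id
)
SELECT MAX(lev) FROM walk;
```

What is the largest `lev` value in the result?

Base: id=2 (n33) at lev 0.
Iteration 1: rows with parent in {2} -> n3 (id 3, lev 1), n15 (id 4, lev 1), n36 (id 6, lev 1).
Iteration 2: rows with parent in {3,4,6} -> n23 (id 5, lev 2), n26 (id 7, lev 2), n29 (id 8, lev 2), n11 (id 10, lev 2).
Iteration 3: rows with parent in {5,7,8,10} -> n4 (id 9, lev 3), n7 (id 11, lev 3).
Iteration 4: no rows with parent in {9,11}; recursion stops.
lev values: 0, 1, 1, 1, 2, 2, 2, 2, 3, 3; the maximum is 3.

3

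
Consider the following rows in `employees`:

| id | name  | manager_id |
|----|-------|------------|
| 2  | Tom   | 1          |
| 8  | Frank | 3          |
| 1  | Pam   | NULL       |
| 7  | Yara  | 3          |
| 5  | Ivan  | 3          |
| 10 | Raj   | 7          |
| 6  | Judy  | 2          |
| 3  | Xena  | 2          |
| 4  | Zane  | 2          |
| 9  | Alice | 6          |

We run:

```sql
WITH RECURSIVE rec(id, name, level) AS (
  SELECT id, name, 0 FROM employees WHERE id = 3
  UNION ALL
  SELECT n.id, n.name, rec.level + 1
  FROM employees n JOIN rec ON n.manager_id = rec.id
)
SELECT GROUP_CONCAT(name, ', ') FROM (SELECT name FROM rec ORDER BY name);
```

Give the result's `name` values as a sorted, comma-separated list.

Frank, Ivan, Raj, Xena, Yara

Base: id=3 (Xena) at level 0.
Iteration 1: rows with manager_id in {3} -> Ivan (id 5, level 1), Yara (id 7, level 1), Frank (id 8, level 1).
Iteration 2: rows with manager_id in {5,7,8} -> Raj (id 10, level 2).
Iteration 3: no rows with manager_id in {10}; recursion stops.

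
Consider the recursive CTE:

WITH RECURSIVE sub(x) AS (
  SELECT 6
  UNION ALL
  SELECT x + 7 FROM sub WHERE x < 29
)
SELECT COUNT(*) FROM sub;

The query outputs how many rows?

Base: x=6.
Iteration 1: 6 < 29 holds -> x = 6 + 7 = 13.
Iteration 2: 13 < 29 holds -> x = 13 + 7 = 20.
Iteration 3: 20 < 29 holds -> x = 20 + 7 = 27.
Iteration 4: 27 < 29 holds -> x = 27 + 7 = 34.
Iteration 5: 34 < 29 fails; recursion stops.
Total rows emitted: 5.

5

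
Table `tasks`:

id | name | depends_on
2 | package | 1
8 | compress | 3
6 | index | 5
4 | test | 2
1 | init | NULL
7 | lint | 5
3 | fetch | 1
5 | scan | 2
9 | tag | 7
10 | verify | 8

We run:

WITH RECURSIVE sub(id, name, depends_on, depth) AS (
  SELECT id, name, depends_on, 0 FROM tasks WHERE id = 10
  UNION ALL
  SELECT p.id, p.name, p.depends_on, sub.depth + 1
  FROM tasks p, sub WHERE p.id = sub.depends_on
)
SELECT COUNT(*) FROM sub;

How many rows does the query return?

4

Base: id=10 (verify), depends_on=8, depth 0.
Iteration 1: join on id=8 -> compress (id 8, depends_on=3, depth 1).
Iteration 2: join on id=3 -> fetch (id 3, depends_on=1, depth 2).
Iteration 3: join on id=1 -> init (id 1, depends_on=NULL, depth 3).
Iteration 4: depends_on is NULL; no match; recursion stops.
Total rows emitted: 4.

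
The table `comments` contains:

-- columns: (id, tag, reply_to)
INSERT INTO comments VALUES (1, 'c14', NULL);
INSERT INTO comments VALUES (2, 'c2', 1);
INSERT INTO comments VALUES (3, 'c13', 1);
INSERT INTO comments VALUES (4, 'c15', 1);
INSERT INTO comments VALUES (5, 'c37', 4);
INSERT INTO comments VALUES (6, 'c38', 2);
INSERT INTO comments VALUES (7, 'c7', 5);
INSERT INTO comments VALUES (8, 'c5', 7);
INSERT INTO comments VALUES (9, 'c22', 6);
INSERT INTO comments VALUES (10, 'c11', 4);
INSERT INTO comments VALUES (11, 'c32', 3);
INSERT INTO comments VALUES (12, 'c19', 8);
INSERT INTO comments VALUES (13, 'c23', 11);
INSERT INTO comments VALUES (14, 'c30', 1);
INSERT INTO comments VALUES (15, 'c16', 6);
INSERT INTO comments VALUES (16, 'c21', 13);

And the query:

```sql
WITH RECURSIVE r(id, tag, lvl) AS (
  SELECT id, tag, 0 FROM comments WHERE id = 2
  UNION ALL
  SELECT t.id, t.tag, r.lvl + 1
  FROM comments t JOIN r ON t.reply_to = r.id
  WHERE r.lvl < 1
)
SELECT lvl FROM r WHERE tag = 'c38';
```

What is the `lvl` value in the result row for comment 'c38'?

Base: id=2 (c2) at lvl 0.
Iteration 1: rows with reply_to in {2} -> c38 (id 6, lvl 1).
Iteration 2: lvl < 1 fails for all current rows; recursion stops.

1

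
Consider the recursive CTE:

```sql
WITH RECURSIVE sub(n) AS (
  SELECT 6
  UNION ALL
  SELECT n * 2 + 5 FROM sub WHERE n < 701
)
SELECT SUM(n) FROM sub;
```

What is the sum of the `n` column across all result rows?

2765

Base: n=6.
Iteration 1: 6 < 701 holds -> n = 6 * 2 + 5 = 17.
Iteration 2: 17 < 701 holds -> n = 17 * 2 + 5 = 39.
Iteration 3: 39 < 701 holds -> n = 39 * 2 + 5 = 83.
Iteration 4: 83 < 701 holds -> n = 83 * 2 + 5 = 171.
Iteration 5: 171 < 701 holds -> n = 171 * 2 + 5 = 347.
Iteration 6: 347 < 701 holds -> n = 347 * 2 + 5 = 699.
Iteration 7: 699 < 701 holds -> n = 699 * 2 + 5 = 1403.
Iteration 8: 1403 < 701 fails; recursion stops.
SUM(n) = 6 + 17 + 39 + 83 + 171 + 347 + 699 + 1403 = 2765.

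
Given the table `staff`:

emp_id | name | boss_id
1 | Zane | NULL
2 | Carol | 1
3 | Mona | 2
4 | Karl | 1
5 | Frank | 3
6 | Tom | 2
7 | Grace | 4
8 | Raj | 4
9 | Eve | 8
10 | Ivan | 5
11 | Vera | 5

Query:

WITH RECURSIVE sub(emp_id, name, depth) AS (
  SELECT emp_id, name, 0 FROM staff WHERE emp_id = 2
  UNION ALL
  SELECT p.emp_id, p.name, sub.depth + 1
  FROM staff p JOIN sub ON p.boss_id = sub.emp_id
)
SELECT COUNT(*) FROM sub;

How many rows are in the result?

6

Base: emp_id=2 (Carol) at depth 0.
Iteration 1: rows with boss_id in {2} -> Mona (id 3, depth 1), Tom (id 6, depth 1).
Iteration 2: rows with boss_id in {3,6} -> Frank (id 5, depth 2).
Iteration 3: rows with boss_id in {5} -> Ivan (id 10, depth 3), Vera (id 11, depth 3).
Iteration 4: no rows with boss_id in {10,11}; recursion stops.
Total rows emitted: 6.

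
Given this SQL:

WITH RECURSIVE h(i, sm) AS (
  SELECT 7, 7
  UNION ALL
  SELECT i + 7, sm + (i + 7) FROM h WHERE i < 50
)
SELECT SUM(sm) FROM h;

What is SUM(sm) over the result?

Base: i=7, sm=7.
Iteration 1: 7 < 50 holds -> i = 7 + 7 = 14, sm = 7 + 14 = 21.
Iteration 2: 14 < 50 holds -> i = 14 + 7 = 21, sm = 21 + 21 = 42.
Iteration 3: 21 < 50 holds -> i = 21 + 7 = 28, sm = 42 + 28 = 70.
Iteration 4: 28 < 50 holds -> i = 28 + 7 = 35, sm = 70 + 35 = 105.
Iteration 5: 35 < 50 holds -> i = 35 + 7 = 42, sm = 105 + 42 = 147.
Iteration 6: 42 < 50 holds -> i = 42 + 7 = 49, sm = 147 + 49 = 196.
Iteration 7: 49 < 50 holds -> i = 49 + 7 = 56, sm = 196 + 56 = 252.
Iteration 8: 56 < 50 fails; recursion stops.
SUM(sm) = 7 + 21 + 42 + 70 + 105 + 147 + 196 + 252 = 840.

840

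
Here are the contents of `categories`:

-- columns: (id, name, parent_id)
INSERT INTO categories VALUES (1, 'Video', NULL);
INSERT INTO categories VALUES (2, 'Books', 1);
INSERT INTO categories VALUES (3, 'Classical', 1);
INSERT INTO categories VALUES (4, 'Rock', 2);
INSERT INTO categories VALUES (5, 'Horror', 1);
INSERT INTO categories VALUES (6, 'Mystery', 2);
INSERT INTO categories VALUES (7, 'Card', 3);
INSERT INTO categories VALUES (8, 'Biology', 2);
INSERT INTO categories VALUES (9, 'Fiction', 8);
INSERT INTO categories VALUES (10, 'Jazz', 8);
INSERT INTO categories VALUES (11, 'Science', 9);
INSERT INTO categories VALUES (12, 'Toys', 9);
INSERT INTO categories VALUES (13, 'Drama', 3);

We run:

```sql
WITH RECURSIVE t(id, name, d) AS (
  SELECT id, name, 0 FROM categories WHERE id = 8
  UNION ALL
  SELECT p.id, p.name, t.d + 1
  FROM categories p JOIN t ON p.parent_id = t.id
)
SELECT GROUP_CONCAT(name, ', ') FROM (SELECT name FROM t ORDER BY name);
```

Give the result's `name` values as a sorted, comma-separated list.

Biology, Fiction, Jazz, Science, Toys

Base: id=8 (Biology) at d 0.
Iteration 1: rows with parent_id in {8} -> Fiction (id 9, d 1), Jazz (id 10, d 1).
Iteration 2: rows with parent_id in {9,10} -> Science (id 11, d 2), Toys (id 12, d 2).
Iteration 3: no rows with parent_id in {11,12}; recursion stops.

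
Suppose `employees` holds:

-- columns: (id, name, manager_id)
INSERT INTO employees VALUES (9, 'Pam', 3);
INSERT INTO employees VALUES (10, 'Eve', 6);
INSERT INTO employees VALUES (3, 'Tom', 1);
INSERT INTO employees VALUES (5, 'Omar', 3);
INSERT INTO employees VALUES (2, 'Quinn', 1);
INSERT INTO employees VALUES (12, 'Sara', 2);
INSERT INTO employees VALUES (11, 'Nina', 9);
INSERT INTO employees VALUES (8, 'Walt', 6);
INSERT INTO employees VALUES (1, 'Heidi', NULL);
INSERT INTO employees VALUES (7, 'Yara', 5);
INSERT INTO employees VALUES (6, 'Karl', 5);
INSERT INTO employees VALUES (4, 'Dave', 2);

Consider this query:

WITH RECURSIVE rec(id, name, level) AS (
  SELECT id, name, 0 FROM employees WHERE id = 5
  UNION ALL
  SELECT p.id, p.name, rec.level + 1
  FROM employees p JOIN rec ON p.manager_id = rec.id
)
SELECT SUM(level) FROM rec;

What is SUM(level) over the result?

6

Base: id=5 (Omar) at level 0.
Iteration 1: rows with manager_id in {5} -> Karl (id 6, level 1), Yara (id 7, level 1).
Iteration 2: rows with manager_id in {6,7} -> Walt (id 8, level 2), Eve (id 10, level 2).
Iteration 3: no rows with manager_id in {8,10}; recursion stops.
SUM(level) = 0 + 1 + 1 + 2 + 2 = 6.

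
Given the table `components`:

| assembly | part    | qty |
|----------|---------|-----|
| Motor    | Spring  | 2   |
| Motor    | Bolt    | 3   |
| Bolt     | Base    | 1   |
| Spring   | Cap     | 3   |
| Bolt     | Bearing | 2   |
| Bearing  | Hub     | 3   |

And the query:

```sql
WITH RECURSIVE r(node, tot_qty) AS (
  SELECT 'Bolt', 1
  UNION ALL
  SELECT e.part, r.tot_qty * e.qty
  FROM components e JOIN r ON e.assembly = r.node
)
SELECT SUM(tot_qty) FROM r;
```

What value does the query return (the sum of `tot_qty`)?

10

Base: (Bolt, tot_qty=1).
Iteration 1: components of {Bolt} -> Base = 1*1 = 1, Bearing = 1*2 = 2.
Iteration 2: components of {Base,Bearing} -> Hub = 2*3 = 6.
Iteration 3: no further components; recursion stops.
SUM(tot_qty) = 1 + 1 + 2 + 6 = 10.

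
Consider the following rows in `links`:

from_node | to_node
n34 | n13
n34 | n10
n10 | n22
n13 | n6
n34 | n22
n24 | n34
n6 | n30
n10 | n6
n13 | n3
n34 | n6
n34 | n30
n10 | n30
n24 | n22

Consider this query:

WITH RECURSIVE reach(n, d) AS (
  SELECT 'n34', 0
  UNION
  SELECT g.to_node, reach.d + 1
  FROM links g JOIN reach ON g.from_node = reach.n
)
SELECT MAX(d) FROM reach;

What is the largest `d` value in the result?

3

Base: (n34, d=0).
Iteration 1: edges from {n34} -> (n10, d=1), (n13, d=1), (n22, d=1), (n30, d=1), (n6, d=1).
Iteration 2: edges from {n10,n13,n22,n30,n6} -> (n22, d=2), (n3, d=2), (n30, d=2), (n6, d=2). [UNION drops 2 duplicate row(s)]
Iteration 3: edges from {n22,n3,n30,n6} -> (n30, d=3).
Iteration 4: no outgoing edges from {n30}; recursion stops.
d values: 0, 1, 1, 1, 1, 1, 2, 2, 2, 2, 3; the maximum is 3.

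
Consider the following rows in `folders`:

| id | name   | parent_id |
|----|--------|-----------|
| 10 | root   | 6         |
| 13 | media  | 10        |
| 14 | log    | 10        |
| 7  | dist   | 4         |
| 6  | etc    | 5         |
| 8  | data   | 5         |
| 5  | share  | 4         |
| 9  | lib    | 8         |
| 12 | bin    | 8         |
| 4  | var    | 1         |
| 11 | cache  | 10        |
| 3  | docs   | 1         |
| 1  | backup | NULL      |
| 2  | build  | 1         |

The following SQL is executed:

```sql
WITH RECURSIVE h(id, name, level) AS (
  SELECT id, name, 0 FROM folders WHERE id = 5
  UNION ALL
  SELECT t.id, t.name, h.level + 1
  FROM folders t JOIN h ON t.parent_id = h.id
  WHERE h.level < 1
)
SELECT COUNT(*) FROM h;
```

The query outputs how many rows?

Base: id=5 (share) at level 0.
Iteration 1: rows with parent_id in {5} -> etc (id 6, level 1), data (id 8, level 1).
Iteration 2: level < 1 fails for all current rows; recursion stops.
Total rows emitted: 3.

3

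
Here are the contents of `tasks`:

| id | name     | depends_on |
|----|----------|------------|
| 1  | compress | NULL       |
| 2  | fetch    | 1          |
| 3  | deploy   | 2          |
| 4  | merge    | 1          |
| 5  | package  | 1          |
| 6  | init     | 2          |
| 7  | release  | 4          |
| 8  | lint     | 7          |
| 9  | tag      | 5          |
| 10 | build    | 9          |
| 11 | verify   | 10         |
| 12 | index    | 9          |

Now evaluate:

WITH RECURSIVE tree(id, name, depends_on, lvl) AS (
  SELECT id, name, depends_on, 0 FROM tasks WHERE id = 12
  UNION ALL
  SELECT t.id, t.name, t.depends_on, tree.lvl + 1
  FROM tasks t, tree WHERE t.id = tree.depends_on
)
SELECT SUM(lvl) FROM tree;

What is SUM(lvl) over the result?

Base: id=12 (index), depends_on=9, lvl 0.
Iteration 1: join on id=9 -> tag (id 9, depends_on=5, lvl 1).
Iteration 2: join on id=5 -> package (id 5, depends_on=1, lvl 2).
Iteration 3: join on id=1 -> compress (id 1, depends_on=NULL, lvl 3).
Iteration 4: depends_on is NULL; no match; recursion stops.
SUM(lvl) = 0 + 1 + 2 + 3 = 6.

6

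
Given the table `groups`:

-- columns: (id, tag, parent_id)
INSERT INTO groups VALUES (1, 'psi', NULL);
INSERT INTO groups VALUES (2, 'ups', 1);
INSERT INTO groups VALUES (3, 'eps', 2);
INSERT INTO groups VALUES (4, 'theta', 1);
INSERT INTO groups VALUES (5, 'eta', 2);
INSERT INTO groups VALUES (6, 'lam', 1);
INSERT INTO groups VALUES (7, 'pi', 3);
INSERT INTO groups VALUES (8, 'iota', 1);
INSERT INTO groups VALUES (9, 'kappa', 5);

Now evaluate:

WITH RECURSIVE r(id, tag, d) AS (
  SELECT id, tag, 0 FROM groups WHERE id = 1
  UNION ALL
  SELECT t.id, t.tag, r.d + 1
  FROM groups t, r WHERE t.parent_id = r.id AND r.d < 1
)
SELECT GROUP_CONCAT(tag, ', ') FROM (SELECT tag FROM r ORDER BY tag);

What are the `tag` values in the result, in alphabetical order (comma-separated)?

iota, lam, psi, theta, ups

Base: id=1 (psi) at d 0.
Iteration 1: rows with parent_id in {1} -> ups (id 2, d 1), theta (id 4, d 1), lam (id 6, d 1), iota (id 8, d 1).
Iteration 2: d < 1 fails for all current rows; recursion stops.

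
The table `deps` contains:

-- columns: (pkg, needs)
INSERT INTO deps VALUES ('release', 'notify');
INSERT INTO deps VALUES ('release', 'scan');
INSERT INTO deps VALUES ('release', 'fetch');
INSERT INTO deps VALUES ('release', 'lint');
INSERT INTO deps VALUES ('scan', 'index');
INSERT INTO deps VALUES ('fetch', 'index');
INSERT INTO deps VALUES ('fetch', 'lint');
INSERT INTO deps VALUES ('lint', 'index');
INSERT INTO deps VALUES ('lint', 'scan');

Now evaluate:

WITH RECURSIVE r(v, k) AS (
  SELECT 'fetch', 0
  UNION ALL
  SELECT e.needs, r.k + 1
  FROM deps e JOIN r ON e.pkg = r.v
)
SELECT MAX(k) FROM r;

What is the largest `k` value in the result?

3

Base: (fetch, k=0).
Iteration 1: edges from {fetch} -> (index, k=1), (lint, k=1).
Iteration 2: edges from {index,lint} -> (index, k=2), (scan, k=2).
Iteration 3: edges from {index,scan} -> (index, k=3).
Iteration 4: no outgoing edges from {index}; recursion stops.
k values: 0, 1, 1, 2, 2, 3; the maximum is 3.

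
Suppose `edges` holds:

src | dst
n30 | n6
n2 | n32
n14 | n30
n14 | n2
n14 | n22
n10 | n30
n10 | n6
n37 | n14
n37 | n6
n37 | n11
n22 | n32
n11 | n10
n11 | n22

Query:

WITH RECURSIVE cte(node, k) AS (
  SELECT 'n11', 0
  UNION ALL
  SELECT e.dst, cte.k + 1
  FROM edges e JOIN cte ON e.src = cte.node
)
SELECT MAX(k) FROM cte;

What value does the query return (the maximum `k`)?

Base: (n11, k=0).
Iteration 1: edges from {n11} -> (n10, k=1), (n22, k=1).
Iteration 2: edges from {n10,n22} -> (n30, k=2), (n32, k=2), (n6, k=2).
Iteration 3: edges from {n30,n32,n6} -> (n6, k=3).
Iteration 4: no outgoing edges from {n6}; recursion stops.
k values: 0, 1, 1, 2, 2, 2, 3; the maximum is 3.

3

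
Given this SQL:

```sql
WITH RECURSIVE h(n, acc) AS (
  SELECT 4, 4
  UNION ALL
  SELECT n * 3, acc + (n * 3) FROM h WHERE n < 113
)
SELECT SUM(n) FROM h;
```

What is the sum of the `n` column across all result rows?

Base: n=4, acc=4.
Iteration 1: 4 < 113 holds -> n = 4 * 3 = 12, acc = 4 + 12 = 16.
Iteration 2: 12 < 113 holds -> n = 12 * 3 = 36, acc = 16 + 36 = 52.
Iteration 3: 36 < 113 holds -> n = 36 * 3 = 108, acc = 52 + 108 = 160.
Iteration 4: 108 < 113 holds -> n = 108 * 3 = 324, acc = 160 + 324 = 484.
Iteration 5: 324 < 113 fails; recursion stops.
SUM(n) = 4 + 12 + 36 + 108 + 324 = 484.

484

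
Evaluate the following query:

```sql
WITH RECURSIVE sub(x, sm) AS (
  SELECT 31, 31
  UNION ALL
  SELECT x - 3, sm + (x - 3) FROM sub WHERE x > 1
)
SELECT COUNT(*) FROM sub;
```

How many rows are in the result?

Base: x=31, sm=31.
Iteration 1: 31 > 1 holds -> x = 31 - 3 = 28, sm = 31 + 28 = 59.
Iteration 2: 28 > 1 holds -> x = 28 - 3 = 25, sm = 59 + 25 = 84.
Iteration 3: 25 > 1 holds -> x = 25 - 3 = 22, sm = 84 + 22 = 106.
Iteration 4: 22 > 1 holds -> x = 22 - 3 = 19, sm = 106 + 19 = 125.
Iteration 5: 19 > 1 holds -> x = 19 - 3 = 16, sm = 125 + 16 = 141.
Iteration 6: 16 > 1 holds -> x = 16 - 3 = 13, sm = 141 + 13 = 154.
Iteration 7: 13 > 1 holds -> x = 13 - 3 = 10, sm = 154 + 10 = 164.
Iteration 8: 10 > 1 holds -> x = 10 - 3 = 7, sm = 164 + 7 = 171.
Iteration 9: 7 > 1 holds -> x = 7 - 3 = 4, sm = 171 + 4 = 175.
Iteration 10: 4 > 1 holds -> x = 4 - 3 = 1, sm = 175 + 1 = 176.
Iteration 11: 1 > 1 fails; recursion stops.
Total rows emitted: 11.

11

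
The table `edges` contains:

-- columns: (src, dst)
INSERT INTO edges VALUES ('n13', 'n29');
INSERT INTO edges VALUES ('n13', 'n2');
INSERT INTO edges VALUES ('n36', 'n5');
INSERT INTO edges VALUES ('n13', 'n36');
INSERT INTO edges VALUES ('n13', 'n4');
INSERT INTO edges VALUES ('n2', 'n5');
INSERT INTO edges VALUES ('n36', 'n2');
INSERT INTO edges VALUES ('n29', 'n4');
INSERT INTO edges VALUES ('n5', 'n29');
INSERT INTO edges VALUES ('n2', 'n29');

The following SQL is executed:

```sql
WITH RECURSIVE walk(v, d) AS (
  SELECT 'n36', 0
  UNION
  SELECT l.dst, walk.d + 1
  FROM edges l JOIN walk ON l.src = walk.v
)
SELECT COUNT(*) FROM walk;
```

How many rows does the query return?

Base: (n36, d=0).
Iteration 1: edges from {n36} -> (n2, d=1), (n5, d=1).
Iteration 2: edges from {n2,n5} -> (n29, d=2), (n5, d=2). [UNION drops 1 duplicate row(s)]
Iteration 3: edges from {n29,n5} -> (n29, d=3), (n4, d=3).
Iteration 4: edges from {n29,n4} -> (n4, d=4).
Iteration 5: no outgoing edges from {n4}; recursion stops.
Total rows emitted: 8.

8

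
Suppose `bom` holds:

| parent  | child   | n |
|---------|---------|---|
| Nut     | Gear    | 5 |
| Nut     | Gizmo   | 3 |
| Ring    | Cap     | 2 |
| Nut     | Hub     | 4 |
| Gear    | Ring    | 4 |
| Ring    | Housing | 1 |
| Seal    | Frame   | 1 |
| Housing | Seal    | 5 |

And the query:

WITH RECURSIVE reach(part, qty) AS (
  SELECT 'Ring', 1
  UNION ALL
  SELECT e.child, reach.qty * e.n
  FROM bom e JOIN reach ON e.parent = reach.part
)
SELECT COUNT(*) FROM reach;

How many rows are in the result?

Base: (Ring, qty=1).
Iteration 1: components of {Ring} -> Cap = 1*2 = 2, Housing = 1*1 = 1.
Iteration 2: components of {Cap,Housing} -> Seal = 1*5 = 5.
Iteration 3: components of {Seal} -> Frame = 5*1 = 5.
Iteration 4: no further components; recursion stops.
Total rows emitted: 5.

5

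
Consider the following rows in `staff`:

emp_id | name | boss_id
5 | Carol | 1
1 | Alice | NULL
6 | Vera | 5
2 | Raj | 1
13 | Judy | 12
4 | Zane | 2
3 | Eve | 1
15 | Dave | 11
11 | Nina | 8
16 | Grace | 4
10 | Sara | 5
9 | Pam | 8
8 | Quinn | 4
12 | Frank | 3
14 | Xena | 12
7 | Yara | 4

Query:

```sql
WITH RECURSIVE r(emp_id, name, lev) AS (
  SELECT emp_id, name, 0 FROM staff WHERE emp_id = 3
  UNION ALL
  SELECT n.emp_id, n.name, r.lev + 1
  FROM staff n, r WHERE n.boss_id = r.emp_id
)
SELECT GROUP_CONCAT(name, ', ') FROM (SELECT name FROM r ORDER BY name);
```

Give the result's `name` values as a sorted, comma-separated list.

Base: emp_id=3 (Eve) at lev 0.
Iteration 1: rows with boss_id in {3} -> Frank (id 12, lev 1).
Iteration 2: rows with boss_id in {12} -> Judy (id 13, lev 2), Xena (id 14, lev 2).
Iteration 3: no rows with boss_id in {13,14}; recursion stops.

Eve, Frank, Judy, Xena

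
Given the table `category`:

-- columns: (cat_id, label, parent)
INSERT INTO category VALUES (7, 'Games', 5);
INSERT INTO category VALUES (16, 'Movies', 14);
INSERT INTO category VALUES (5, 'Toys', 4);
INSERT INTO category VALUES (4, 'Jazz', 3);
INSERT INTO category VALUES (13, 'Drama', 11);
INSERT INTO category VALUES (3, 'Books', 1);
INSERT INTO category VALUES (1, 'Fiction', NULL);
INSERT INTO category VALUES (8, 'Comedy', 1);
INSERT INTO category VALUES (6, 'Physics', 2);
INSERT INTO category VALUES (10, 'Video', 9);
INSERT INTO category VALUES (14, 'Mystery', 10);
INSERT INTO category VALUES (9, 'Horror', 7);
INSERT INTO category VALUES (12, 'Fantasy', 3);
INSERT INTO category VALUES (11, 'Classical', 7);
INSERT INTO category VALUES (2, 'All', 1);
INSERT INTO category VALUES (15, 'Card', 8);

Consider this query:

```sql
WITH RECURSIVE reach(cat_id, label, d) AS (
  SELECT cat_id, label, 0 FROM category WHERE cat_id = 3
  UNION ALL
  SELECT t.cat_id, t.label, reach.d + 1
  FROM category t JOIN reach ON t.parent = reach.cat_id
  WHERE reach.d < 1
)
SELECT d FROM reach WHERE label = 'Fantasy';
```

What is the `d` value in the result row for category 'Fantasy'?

1

Base: cat_id=3 (Books) at d 0.
Iteration 1: rows with parent in {3} -> Jazz (id 4, d 1), Fantasy (id 12, d 1).
Iteration 2: d < 1 fails for all current rows; recursion stops.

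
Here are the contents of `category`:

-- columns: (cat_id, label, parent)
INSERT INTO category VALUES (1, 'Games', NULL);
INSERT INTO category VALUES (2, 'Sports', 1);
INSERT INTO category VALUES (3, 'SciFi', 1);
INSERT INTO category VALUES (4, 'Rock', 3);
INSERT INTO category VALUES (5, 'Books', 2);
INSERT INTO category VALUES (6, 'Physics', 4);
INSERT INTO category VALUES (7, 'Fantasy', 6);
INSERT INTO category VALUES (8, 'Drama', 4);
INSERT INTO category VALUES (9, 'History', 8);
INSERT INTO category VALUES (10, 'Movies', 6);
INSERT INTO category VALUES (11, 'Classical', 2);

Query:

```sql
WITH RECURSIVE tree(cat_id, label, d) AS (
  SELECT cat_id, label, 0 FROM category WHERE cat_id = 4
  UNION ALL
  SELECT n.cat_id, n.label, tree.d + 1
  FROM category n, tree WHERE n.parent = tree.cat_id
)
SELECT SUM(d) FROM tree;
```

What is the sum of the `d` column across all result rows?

Base: cat_id=4 (Rock) at d 0.
Iteration 1: rows with parent in {4} -> Physics (id 6, d 1), Drama (id 8, d 1).
Iteration 2: rows with parent in {6,8} -> Fantasy (id 7, d 2), History (id 9, d 2), Movies (id 10, d 2).
Iteration 3: no rows with parent in {7,9,10}; recursion stops.
SUM(d) = 0 + 1 + 1 + 2 + 2 + 2 = 8.

8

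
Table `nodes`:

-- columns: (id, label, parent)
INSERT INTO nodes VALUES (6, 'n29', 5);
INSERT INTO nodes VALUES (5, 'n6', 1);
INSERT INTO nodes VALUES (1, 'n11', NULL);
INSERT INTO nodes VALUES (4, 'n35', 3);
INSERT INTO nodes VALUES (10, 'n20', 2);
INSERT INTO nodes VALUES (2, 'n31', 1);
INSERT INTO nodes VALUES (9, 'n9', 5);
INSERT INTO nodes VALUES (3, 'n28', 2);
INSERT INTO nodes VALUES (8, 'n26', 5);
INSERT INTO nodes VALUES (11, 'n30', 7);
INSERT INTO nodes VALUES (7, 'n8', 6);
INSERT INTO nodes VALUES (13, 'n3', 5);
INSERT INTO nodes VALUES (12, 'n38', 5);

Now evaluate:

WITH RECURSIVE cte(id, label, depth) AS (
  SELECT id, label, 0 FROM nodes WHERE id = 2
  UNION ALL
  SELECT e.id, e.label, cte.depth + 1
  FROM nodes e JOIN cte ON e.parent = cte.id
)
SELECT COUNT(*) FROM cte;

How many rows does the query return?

4

Base: id=2 (n31) at depth 0.
Iteration 1: rows with parent in {2} -> n28 (id 3, depth 1), n20 (id 10, depth 1).
Iteration 2: rows with parent in {3,10} -> n35 (id 4, depth 2).
Iteration 3: no rows with parent in {4}; recursion stops.
Total rows emitted: 4.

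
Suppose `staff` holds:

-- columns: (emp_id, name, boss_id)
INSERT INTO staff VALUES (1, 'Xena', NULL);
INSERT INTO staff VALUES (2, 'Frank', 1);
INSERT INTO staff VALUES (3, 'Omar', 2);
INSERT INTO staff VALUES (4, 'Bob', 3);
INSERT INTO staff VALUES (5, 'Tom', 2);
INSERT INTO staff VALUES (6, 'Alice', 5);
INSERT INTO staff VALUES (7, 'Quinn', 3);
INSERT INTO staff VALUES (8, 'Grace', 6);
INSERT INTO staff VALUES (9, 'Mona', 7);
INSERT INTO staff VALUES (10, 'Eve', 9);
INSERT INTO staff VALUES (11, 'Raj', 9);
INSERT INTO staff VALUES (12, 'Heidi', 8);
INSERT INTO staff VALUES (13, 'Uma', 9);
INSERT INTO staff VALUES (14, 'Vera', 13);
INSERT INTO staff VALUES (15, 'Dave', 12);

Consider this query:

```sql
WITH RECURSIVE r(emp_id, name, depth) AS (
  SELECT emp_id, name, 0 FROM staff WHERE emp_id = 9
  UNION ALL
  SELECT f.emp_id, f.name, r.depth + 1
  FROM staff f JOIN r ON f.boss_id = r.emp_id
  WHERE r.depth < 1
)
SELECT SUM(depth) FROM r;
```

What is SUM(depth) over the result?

3

Base: emp_id=9 (Mona) at depth 0.
Iteration 1: rows with boss_id in {9} -> Eve (id 10, depth 1), Raj (id 11, depth 1), Uma (id 13, depth 1).
Iteration 2: depth < 1 fails for all current rows; recursion stops.
SUM(depth) = 0 + 1 + 1 + 1 = 3.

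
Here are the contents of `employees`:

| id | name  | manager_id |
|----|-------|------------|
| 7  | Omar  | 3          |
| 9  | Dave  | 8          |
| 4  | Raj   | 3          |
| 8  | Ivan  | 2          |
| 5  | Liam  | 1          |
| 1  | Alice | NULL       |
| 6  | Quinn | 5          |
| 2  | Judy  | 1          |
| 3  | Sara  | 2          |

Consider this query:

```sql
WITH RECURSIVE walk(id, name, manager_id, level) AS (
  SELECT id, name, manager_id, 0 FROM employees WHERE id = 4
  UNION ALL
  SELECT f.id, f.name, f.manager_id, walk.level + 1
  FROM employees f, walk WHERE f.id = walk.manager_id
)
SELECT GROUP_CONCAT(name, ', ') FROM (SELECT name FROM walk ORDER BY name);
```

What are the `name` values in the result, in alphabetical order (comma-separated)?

Alice, Judy, Raj, Sara

Base: id=4 (Raj), manager_id=3, level 0.
Iteration 1: join on id=3 -> Sara (id 3, manager_id=2, level 1).
Iteration 2: join on id=2 -> Judy (id 2, manager_id=1, level 2).
Iteration 3: join on id=1 -> Alice (id 1, manager_id=NULL, level 3).
Iteration 4: manager_id is NULL; no match; recursion stops.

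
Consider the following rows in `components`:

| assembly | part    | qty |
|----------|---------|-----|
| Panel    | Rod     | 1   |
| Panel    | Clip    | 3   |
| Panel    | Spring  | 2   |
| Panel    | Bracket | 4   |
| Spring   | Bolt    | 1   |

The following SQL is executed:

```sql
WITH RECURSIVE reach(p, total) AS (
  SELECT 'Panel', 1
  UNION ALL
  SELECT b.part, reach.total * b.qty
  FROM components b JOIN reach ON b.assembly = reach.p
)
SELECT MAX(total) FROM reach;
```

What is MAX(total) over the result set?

Base: (Panel, total=1).
Iteration 1: components of {Panel} -> Bracket = 1*4 = 4, Clip = 1*3 = 3, Rod = 1*1 = 1, Spring = 1*2 = 2.
Iteration 2: components of {Bracket,Clip,Rod,Spring} -> Bolt = 2*1 = 2.
Iteration 3: no further components; recursion stops.
total values: 1, 1, 3, 2, 4, 2; the maximum is 4.

4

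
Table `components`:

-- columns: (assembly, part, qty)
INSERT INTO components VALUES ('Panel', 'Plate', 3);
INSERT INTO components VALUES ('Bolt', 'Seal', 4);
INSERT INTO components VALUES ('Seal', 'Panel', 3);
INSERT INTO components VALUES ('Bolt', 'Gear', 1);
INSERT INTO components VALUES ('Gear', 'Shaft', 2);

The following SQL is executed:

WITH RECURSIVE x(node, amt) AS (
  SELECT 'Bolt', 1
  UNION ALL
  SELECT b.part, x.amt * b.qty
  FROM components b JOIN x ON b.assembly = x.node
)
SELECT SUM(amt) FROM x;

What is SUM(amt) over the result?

56

Base: (Bolt, amt=1).
Iteration 1: components of {Bolt} -> Gear = 1*1 = 1, Seal = 1*4 = 4.
Iteration 2: components of {Gear,Seal} -> Panel = 4*3 = 12, Shaft = 1*2 = 2.
Iteration 3: components of {Panel,Shaft} -> Plate = 12*3 = 36.
Iteration 4: no further components; recursion stops.
SUM(amt) = 1 + 1 + 4 + 2 + 12 + 36 = 56.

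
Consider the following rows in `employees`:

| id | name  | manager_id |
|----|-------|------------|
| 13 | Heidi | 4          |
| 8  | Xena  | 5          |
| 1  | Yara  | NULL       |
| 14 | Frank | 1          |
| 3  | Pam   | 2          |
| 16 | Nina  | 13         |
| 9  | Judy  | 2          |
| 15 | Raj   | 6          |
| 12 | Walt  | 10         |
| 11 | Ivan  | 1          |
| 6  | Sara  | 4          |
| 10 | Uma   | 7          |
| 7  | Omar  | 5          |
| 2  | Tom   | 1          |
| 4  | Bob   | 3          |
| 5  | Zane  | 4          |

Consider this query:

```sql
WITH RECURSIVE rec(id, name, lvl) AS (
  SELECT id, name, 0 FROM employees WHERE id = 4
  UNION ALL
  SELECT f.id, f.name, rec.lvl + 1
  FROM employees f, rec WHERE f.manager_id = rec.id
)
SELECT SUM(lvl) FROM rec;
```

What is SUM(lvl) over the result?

18

Base: id=4 (Bob) at lvl 0.
Iteration 1: rows with manager_id in {4} -> Zane (id 5, lvl 1), Sara (id 6, lvl 1), Heidi (id 13, lvl 1).
Iteration 2: rows with manager_id in {5,6,13} -> Omar (id 7, lvl 2), Xena (id 8, lvl 2), Raj (id 15, lvl 2), Nina (id 16, lvl 2).
Iteration 3: rows with manager_id in {7,8,15,16} -> Uma (id 10, lvl 3).
Iteration 4: rows with manager_id in {10} -> Walt (id 12, lvl 4).
Iteration 5: no rows with manager_id in {12}; recursion stops.
SUM(lvl) = 0 + 1 + 1 + 1 + 2 + 2 + 2 + 2 + 3 + 4 = 18.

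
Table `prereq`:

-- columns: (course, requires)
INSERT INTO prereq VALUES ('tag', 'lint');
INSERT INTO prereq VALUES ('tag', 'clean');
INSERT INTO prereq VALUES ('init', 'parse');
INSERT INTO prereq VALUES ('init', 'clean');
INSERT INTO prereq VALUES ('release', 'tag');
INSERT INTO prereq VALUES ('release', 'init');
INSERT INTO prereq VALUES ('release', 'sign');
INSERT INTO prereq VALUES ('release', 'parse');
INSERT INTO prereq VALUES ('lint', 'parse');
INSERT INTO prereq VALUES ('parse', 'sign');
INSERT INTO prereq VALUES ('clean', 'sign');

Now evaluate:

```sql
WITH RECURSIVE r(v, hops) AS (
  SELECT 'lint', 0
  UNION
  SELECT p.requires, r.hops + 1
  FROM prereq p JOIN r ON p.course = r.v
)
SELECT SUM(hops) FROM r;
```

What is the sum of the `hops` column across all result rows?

3

Base: (lint, hops=0).
Iteration 1: edges from {lint} -> (parse, hops=1).
Iteration 2: edges from {parse} -> (sign, hops=2).
Iteration 3: no outgoing edges from {sign}; recursion stops.
SUM(hops) = 0 + 1 + 2 = 3.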